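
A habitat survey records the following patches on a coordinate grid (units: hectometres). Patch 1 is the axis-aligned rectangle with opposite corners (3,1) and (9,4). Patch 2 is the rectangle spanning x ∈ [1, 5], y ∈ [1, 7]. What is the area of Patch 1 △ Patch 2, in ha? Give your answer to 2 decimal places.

30.00

|Patch 1∩Patch 2|: x∈[3,5], y∈[1,4] → 2·3 = 6.
|Patch 1 △ Patch 2| = |Patch 1| + |Patch 2| − 2·|Patch 1∩Patch 2| = 18 + 24 − 12 = 30.00.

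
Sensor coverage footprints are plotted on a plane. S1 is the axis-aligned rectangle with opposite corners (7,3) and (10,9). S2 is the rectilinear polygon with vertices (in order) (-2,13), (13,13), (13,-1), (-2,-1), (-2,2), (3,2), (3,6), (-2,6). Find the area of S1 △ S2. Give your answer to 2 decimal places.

|S1| = 18, |S2| = 190, |S1∩S2| = 18.
|S1 △ S2| = |S1| + |S2| − 2·|S1∩S2| = 18 + 190 − 36 = 172.00.

172.00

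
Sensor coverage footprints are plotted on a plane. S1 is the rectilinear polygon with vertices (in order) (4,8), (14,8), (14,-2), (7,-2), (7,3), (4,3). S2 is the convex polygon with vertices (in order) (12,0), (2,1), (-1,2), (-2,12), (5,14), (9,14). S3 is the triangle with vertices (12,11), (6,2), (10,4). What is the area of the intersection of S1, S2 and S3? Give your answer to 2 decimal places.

9.13

The intersection is the polygon with vertices (10.653,6.286), (10,4), (7,2.5), (7,3), (6.667,3), (10,8), (10.286,8).
By the shoelace formula its area is 9.13.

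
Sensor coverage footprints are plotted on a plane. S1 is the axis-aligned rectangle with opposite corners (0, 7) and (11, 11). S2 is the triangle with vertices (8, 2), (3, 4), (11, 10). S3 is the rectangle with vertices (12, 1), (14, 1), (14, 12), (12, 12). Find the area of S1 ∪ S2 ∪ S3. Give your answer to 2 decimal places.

By inclusion–exclusion:
Individual areas: |S1| = 44, |S2| = 23, |S3| = 22.
|S1∩S2| = 4.3125.
|S1∩S3| = 0 (no overlap).
|S2∩S3| = 0.
|S1∩S2∩S3| = 0.
|S1 ∪ S2 ∪ S3| = 89 − 4.3125 + 0 = 84.69.

84.69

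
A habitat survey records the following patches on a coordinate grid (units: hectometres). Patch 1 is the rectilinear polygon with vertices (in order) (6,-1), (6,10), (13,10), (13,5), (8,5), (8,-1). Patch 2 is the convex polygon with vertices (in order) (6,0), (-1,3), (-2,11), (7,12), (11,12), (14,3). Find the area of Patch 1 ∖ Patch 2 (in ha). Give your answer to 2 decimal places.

|Patch 1| = 47, |Patch 1∩Patch 2| = 41.5833.
|Patch 1 ∖ Patch 2| = |Patch 1| − |Patch 1∩Patch 2| = 47 − 41.5833 = 5.42.

5.42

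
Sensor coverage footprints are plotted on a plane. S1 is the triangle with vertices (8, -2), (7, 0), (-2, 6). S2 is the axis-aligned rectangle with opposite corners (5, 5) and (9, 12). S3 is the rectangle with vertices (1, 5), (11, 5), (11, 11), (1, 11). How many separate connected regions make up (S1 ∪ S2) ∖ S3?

2

(S1 ∪ S2) ∖ S3 splits into 2 disjoint pieces (area 6, area 4).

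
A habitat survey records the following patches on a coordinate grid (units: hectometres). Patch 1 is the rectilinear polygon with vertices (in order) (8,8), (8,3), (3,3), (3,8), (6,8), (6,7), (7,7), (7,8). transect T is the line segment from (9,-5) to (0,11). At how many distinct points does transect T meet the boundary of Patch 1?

The segment meets the boundary at (4.5,3), (3,5.667).

2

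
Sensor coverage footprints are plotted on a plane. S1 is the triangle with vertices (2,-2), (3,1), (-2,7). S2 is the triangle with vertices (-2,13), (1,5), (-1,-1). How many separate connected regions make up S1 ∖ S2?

S1 ∖ S2 splits into 2 disjoint pieces (area 7.619, area 0.1257).

2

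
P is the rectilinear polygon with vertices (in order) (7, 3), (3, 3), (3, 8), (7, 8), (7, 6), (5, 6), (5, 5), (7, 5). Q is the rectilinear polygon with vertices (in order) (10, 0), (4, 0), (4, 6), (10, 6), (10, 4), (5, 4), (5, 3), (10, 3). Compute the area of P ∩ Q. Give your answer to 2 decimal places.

5.00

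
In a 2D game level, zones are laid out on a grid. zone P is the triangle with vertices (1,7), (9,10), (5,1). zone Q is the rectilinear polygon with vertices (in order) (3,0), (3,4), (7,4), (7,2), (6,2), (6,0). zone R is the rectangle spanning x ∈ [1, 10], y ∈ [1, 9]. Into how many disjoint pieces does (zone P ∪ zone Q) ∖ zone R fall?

2

(zone P ∪ zone Q) ∖ zone R splits into 2 disjoint pieces (area 1.1111, area 3).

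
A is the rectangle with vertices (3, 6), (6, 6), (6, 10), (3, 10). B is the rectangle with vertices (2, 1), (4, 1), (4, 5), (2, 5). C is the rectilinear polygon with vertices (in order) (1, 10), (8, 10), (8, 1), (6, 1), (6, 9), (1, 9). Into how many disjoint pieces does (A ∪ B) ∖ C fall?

(A ∪ B) ∖ C splits into 2 disjoint pieces (area 9, area 8).

2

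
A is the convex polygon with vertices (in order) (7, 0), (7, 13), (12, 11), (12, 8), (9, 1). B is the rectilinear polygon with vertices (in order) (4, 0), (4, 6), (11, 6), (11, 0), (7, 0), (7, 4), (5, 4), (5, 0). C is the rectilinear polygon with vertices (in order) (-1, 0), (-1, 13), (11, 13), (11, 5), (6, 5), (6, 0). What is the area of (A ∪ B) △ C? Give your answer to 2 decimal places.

118.57

|A ∪ B| = 63.1667.
|(A ∪ B) ∩ C| = 37.8.
|(A ∪ B) △ C| = 63.1667 + 131 − 75.6 = 118.57.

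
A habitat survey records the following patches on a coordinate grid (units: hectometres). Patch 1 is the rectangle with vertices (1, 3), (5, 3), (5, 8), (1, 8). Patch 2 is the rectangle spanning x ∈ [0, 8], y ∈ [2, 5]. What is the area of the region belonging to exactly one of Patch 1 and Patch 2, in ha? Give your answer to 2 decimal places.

28.00

|Patch 1∩Patch 2|: x∈[1,5], y∈[3,5] → 4·2 = 8.
|Patch 1 △ Patch 2| = |Patch 1| + |Patch 2| − 2·|Patch 1∩Patch 2| = 20 + 24 − 16 = 28.00.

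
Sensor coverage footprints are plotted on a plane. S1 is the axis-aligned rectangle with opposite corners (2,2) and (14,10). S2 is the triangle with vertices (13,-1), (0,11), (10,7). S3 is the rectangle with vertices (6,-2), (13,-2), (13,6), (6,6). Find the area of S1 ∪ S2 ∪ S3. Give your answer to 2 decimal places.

By inclusion–exclusion:
Individual areas: |S1| = 96, |S2| = 34, |S3| = 56.
|S1∩S2| = 29.7163.
|S1∩S3|: x∈[6,13], y∈[2,6] → 7·4 = 28.
|S2∩S3| = 17.1971.
|S1∩S2∩S3| = 14.0096.
|S1 ∪ S2 ∪ S3| = 186 − 74.9135 + 14.0096 = 125.10.

125.10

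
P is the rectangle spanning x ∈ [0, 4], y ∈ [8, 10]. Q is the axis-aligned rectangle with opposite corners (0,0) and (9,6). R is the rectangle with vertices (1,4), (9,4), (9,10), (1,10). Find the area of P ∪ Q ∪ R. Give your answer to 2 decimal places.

By inclusion–exclusion:
Individual areas: |P| = 8, |Q| = 54, |R| = 48.
|P∩Q| = 0 (no overlap).
|P∩R|: x∈[1,4], y∈[8,10] → 3·2 = 6.
|Q∩R|: x∈[1,9], y∈[4,6] → 8·2 = 16.
|P∩Q∩R| = 0.
|P ∪ Q ∪ R| = 110 − 22 + 0 = 88.00.

88.00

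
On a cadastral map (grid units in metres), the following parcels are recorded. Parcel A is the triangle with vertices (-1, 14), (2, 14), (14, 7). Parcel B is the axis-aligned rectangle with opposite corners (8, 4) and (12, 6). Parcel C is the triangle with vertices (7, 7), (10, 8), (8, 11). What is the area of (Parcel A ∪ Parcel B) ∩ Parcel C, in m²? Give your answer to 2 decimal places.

The region (Parcel A ∪ Parcel B) ∩ Parcel C is the polygon with vertices (8.546,10.182), (9.161,9.258), (7.731,9.925), (7.891,10.564).
By the shoelace formula its area is 0.69.

0.69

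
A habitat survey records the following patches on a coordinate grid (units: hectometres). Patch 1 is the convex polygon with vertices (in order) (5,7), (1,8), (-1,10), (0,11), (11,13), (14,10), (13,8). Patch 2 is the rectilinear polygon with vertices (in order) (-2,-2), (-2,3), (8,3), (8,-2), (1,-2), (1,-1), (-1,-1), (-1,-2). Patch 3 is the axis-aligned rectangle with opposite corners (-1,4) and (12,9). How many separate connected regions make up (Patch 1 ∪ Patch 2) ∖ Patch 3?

2

(Patch 1 ∪ Patch 2) ∖ Patch 3 splits into 2 disjoint pieces (area 42.5625, area 48).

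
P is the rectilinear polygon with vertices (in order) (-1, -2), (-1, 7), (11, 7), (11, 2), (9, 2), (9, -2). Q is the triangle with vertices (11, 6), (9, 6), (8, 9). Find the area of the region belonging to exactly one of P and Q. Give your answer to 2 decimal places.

|P| = 100, |Q| = 3, |P∩Q| = 1.6667.
|P △ Q| = |P| + |Q| − 2·|P∩Q| = 100 + 3 − 3.3333 = 99.67.

99.67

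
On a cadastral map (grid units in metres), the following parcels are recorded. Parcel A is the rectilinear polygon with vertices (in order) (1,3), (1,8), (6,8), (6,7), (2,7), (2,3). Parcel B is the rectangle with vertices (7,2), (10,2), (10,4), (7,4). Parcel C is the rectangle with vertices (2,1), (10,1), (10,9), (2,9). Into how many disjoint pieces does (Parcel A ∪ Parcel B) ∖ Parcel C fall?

1

(Parcel A ∪ Parcel B) ∖ Parcel C is a single connected region.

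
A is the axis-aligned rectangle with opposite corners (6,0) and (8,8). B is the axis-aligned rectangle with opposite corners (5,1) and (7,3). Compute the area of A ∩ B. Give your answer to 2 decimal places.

2.00

|A∩B|: x∈[6,7], y∈[1,3] → 1·2 = 2.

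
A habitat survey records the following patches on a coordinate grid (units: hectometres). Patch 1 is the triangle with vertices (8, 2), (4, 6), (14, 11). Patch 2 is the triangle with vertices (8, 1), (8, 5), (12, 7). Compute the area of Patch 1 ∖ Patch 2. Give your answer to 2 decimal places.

25.50

|Patch 1| = 30, |Patch 1∩Patch 2| = 4.5.
|Patch 1 ∖ Patch 2| = |Patch 1| − |Patch 1∩Patch 2| = 30 − 4.5 = 25.50.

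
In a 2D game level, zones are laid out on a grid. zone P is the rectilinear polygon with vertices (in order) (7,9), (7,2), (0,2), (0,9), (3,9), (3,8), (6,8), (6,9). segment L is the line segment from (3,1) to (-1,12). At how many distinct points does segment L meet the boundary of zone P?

The segment meets the boundary at (2.636,2), (0.091,9).

2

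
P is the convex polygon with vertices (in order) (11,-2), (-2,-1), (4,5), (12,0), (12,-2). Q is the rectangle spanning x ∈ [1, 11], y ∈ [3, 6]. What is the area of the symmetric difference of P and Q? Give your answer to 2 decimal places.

|P| = 53.5, |Q| = 30, |P∩Q| = 5.2.
|P △ Q| = |P| + |Q| − 2·|P∩Q| = 53.5 + 30 − 10.4 = 73.10.

73.10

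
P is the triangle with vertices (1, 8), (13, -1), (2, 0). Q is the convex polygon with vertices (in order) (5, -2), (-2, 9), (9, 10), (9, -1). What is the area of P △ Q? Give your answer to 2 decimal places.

59.17

|P| = 43.5, |Q| = 86, |P∩Q| = 35.1662.
|P △ Q| = |P| + |Q| − 2·|P∩Q| = 43.5 + 86 − 70.3323 = 59.17.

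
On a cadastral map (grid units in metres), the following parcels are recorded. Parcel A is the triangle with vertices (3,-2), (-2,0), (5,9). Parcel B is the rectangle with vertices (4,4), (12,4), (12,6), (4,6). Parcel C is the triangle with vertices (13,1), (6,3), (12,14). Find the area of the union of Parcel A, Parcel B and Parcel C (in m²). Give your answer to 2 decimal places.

79.64

By inclusion–exclusion:
Individual areas: |Parcel A| = 29.5, |Parcel B| = 16, |Parcel C| = 44.5.
|Parcel A∩Parcel B| = 0.5455.
|Parcel A∩Parcel C| = 0.
|Parcel B∩Parcel C| = 9.8182.
|Parcel A∩Parcel B∩Parcel C| = 0.
|Parcel A ∪ Parcel B ∪ Parcel C| = 90 − 10.3636 + 0 = 79.64.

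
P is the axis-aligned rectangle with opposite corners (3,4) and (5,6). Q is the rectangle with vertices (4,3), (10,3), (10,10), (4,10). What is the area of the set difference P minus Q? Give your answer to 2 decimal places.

2.00

|P∩Q|: x∈[4,5], y∈[4,6] → 1·2 = 2.
|P| = 4.
|P ∖ Q| = |P| − |P∩Q| = 4 − 2 = 2.00.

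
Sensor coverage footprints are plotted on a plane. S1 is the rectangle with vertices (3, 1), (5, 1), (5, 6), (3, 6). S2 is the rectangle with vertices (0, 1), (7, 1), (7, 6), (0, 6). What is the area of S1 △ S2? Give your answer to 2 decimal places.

25.00

|S1∩S2|: x∈[3,5], y∈[1,6] → 2·5 = 10.
|S1 △ S2| = |S1| + |S2| − 2·|S1∩S2| = 10 + 35 − 20 = 25.00.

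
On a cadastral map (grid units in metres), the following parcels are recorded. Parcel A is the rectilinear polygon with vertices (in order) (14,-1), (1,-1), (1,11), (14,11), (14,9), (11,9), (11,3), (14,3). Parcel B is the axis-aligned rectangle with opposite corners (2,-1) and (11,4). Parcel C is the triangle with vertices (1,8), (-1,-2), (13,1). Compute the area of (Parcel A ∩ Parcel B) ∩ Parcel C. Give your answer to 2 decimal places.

The region (Parcel A ∩ Parcel B) ∩ Parcel C is the polygon with vertices (2,4), (7.857,4), (11,2.167), (11,0.571), (3.667,-1), (2,-1).
By the shoelace formula its area is 36.36.

36.36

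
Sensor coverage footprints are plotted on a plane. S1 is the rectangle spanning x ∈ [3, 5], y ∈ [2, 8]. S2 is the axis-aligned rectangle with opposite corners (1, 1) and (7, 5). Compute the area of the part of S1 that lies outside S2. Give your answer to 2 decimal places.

6.00

|S1∩S2|: x∈[3,5], y∈[2,5] → 2·3 = 6.
|S1| = 12.
|S1 ∖ S2| = |S1| − |S1∩S2| = 12 − 6 = 6.00.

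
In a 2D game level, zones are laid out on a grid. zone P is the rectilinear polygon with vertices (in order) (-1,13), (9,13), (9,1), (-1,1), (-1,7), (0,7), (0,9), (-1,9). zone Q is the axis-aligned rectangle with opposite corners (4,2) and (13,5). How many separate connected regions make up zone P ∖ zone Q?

1

zone P ∖ zone Q is a single connected region.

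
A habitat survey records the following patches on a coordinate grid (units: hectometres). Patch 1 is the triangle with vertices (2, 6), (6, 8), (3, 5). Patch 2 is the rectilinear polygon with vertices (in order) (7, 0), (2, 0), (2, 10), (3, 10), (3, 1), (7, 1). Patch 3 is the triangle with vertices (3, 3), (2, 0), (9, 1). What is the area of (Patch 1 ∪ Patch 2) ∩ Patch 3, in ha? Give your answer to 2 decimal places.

The region (Patch 1 ∪ Patch 2) ∩ Patch 3 is the polygon with vertices (3,1), (7,1), (7,0.714), (2,0), (3,3).
By the shoelace formula its area is 3.71.

3.71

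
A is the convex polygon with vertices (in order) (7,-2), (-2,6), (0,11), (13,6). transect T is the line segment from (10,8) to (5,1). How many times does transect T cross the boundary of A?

1

The segment meets the boundary at (9.526,7.336).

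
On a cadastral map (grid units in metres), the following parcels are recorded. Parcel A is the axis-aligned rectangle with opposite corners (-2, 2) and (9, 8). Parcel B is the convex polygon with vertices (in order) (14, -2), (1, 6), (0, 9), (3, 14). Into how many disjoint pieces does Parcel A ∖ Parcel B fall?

2

Parcel A ∖ Parcel B splits into 2 disjoint pieces (area 2.5568, area 30.3333).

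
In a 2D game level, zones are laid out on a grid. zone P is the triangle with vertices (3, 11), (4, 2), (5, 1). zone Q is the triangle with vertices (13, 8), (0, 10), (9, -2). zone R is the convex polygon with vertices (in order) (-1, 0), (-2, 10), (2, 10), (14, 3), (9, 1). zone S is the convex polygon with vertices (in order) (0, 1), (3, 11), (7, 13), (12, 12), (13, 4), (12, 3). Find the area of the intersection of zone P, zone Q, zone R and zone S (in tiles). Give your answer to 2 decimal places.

1.64

The intersection is the polygon with vertices (3.652,5.13), (3.188,9.307), (3.358,9.207), (4.364,4.182).
By the shoelace formula its area is 1.64.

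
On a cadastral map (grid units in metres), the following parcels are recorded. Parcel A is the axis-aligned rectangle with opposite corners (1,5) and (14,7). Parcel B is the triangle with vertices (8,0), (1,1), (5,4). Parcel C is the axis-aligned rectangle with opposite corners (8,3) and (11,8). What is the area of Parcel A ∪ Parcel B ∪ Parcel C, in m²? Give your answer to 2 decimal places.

47.50

By inclusion–exclusion:
Individual areas: |Parcel A| = 26, |Parcel B| = 12.5, |Parcel C| = 15.
|Parcel A∩Parcel B| = 0.
|Parcel A∩Parcel C|: x∈[8,11], y∈[5,7] → 3·2 = 6.
|Parcel B∩Parcel C| = 0.
|Parcel A∩Parcel B∩Parcel C| = 0.
|Parcel A ∪ Parcel B ∪ Parcel C| = 53.5 − 6 + 0 = 47.50.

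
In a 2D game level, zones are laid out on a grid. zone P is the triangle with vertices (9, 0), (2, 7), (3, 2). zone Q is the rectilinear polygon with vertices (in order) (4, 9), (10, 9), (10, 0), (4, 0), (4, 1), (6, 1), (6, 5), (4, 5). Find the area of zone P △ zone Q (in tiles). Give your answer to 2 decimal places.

|zone P| = 14, |zone Q| = 46, |zone P∩zone Q| = 3.
|zone P △ zone Q| = |zone P| + |zone Q| − 2·|zone P∩zone Q| = 14 + 46 − 6 = 54.00.

54.00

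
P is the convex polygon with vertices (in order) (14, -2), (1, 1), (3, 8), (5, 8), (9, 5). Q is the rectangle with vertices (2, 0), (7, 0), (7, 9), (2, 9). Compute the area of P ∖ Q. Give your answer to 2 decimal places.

|P| = 65, |P∩Q| = 35.4679.
|P ∖ Q| = |P| − |P∩Q| = 65 − 35.4679 = 29.53.

29.53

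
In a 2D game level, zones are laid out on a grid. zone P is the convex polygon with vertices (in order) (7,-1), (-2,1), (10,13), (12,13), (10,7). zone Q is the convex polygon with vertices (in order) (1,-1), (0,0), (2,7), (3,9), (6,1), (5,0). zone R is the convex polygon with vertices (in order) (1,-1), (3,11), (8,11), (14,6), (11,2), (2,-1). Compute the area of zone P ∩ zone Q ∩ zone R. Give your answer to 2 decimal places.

21.03

The intersection is the polygon with vertices (3.818,6.818), (6,1), (5,0), (3.824,-0.294), (1.214,0.286), (2,5).
By the shoelace formula its area is 21.03.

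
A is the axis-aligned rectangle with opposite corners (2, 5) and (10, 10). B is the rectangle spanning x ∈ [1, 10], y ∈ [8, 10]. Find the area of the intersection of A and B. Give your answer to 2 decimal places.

16.00

|A∩B|: x∈[2,10], y∈[8,10] → 8·2 = 16.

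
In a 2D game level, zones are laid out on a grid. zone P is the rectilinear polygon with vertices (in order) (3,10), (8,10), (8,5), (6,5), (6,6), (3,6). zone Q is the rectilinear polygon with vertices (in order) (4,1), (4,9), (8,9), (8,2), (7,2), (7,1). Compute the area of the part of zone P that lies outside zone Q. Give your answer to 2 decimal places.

|zone P| = 22, |zone P∩zone Q| = 14.
|zone P ∖ zone Q| = |zone P| − |zone P∩zone Q| = 22 − 14 = 8.00.

8.00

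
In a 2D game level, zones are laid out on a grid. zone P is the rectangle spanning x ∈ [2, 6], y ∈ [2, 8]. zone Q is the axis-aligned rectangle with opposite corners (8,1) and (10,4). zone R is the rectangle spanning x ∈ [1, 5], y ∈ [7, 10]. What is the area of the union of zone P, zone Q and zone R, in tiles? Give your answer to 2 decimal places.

By inclusion–exclusion:
Individual areas: |zone P| = 24, |zone Q| = 6, |zone R| = 12.
|zone P∩zone Q| = 0 (no overlap).
|zone P∩zone R|: x∈[2,5], y∈[7,8] → 3·1 = 3.
|zone Q∩zone R| = 0 (no overlap).
|zone P∩zone Q∩zone R| = 0.
|zone P ∪ zone Q ∪ zone R| = 42 − 3 + 0 = 39.00.

39.00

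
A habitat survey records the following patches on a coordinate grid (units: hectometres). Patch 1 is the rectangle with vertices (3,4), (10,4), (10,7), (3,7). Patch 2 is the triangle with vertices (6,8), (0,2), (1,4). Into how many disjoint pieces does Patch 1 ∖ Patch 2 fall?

2

Patch 1 ∖ Patch 2 splits into 2 disjoint pieces (area 19, area 1.225).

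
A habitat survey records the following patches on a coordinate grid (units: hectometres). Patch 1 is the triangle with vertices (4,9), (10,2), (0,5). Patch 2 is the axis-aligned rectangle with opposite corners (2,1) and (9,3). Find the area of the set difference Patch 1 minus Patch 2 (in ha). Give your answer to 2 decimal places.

25.18

|Patch 1| = 26, |Patch 1∩Patch 2| = 0.8167.
|Patch 1 ∖ Patch 2| = |Patch 1| − |Patch 1∩Patch 2| = 26 − 0.8167 = 25.18.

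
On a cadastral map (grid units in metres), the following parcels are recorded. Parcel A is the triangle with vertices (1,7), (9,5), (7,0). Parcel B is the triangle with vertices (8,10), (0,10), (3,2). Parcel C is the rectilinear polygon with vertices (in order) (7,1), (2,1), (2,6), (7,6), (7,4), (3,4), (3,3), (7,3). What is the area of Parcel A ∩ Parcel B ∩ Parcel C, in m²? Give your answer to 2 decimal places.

The intersection is the polygon with vertices (4.25,4), (3.571,4), (2,5.833), (2,6), (5,6), (5.432,5.892).
By the shoelace formula its area is 4.28.

4.28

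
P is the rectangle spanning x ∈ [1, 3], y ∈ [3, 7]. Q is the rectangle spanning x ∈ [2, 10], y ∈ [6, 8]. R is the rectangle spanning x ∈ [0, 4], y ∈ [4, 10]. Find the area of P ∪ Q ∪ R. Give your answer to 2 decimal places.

By inclusion–exclusion:
Individual areas: |P| = 8, |Q| = 16, |R| = 24.
|P∩Q|: x∈[2,3], y∈[6,7] → 1·1 = 1.
|P∩R|: x∈[1,3], y∈[4,7] → 2·3 = 6.
|Q∩R|: x∈[2,4], y∈[6,8] → 2·2 = 4.
|P∩Q∩R| = 1.
|P ∪ Q ∪ R| = 48 − 11 + 1 = 38.00.

38.00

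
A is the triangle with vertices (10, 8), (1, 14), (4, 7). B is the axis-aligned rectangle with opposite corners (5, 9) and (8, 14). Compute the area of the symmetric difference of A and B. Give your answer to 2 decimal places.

|A| = 22.5, |B| = 15, |A∩B| = 4.
|A △ B| = |A| + |B| − 2·|A∩B| = 22.5 + 15 − 8 = 29.50.

29.50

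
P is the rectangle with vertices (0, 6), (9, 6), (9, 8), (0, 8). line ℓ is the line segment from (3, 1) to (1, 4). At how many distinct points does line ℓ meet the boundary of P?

The segment lies entirely outside P and never meets its boundary.

0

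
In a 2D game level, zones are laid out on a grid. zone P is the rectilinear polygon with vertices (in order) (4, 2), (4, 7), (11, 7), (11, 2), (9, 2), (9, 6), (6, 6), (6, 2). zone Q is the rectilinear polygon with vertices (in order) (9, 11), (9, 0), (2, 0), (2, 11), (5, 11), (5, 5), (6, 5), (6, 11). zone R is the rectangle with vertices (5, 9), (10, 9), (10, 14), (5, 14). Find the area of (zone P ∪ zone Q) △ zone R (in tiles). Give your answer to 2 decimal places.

|zone P ∪ zone Q| = 83.
|(zone P ∪ zone Q) ∩ zone R| = 6.
|(zone P ∪ zone Q) △ zone R| = 83 + 25 − 12 = 96.00.

96.00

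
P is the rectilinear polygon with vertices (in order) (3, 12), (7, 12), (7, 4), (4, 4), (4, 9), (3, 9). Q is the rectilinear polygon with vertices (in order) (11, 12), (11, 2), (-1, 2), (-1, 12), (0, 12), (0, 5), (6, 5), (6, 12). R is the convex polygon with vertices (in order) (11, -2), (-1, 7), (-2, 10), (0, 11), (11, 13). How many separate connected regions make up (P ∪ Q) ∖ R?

3

(P ∪ Q) ∖ R splits into 3 disjoint pieces (area 15.625, area 1.25, area 0.5682).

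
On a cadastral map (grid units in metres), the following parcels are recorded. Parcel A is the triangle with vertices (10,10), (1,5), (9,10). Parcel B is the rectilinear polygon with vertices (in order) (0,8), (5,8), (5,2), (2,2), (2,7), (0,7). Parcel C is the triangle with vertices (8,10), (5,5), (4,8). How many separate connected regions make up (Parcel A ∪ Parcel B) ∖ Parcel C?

2

(Parcel A ∪ Parcel B) ∖ Parcel C splits into 2 disjoint pieces (area 18.5347, area 1.1667).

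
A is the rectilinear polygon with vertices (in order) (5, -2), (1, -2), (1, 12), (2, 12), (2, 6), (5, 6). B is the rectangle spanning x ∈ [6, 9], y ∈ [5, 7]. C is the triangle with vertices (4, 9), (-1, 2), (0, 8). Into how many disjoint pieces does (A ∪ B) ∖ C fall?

(A ∪ B) ∖ C splits into 3 disjoint pieces (area 31.5, area 3.625, area 6).

3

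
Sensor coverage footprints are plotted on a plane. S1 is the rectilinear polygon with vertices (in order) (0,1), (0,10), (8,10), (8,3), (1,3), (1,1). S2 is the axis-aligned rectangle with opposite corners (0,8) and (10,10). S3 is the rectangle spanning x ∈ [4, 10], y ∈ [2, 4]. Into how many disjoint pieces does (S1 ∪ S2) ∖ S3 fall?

(S1 ∪ S2) ∖ S3 is a single connected region.

1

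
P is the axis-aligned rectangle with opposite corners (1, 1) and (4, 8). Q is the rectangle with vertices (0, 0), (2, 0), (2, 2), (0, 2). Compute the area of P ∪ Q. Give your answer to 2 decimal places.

By inclusion–exclusion:
Individual areas: |P| = 21, |Q| = 4.
|P∩Q|: x∈[1,2], y∈[1,2] → 1·1 = 1.
|P ∪ Q| = 25 − 1 = 24.00.

24.00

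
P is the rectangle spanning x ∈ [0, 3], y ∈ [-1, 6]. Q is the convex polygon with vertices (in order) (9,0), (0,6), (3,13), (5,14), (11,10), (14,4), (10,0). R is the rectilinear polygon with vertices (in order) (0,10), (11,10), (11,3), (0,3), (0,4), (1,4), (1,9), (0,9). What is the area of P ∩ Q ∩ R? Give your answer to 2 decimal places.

The intersection is the polygon with vertices (3,4), (1,5.333), (1,6), (3,6).
By the shoelace formula its area is 2.67.

2.67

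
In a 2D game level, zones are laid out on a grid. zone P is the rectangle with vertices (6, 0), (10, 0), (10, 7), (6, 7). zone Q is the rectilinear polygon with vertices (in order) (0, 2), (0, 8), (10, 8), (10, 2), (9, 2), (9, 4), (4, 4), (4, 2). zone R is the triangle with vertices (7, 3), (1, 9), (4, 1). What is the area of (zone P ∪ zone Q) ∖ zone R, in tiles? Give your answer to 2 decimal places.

54.17

|zone P ∪ zone Q| = 64.
|(zone P ∪ zone Q) ∩ zone R| = 9.8333.
|(zone P ∪ zone Q) ∖ zone R| = 64 − 9.8333 = 54.17.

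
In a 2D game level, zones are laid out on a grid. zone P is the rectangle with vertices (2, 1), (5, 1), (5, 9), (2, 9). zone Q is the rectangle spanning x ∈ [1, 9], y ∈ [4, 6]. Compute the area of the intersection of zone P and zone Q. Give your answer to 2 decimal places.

|zone P∩zone Q|: x∈[2,5], y∈[4,6] → 3·2 = 6.

6.00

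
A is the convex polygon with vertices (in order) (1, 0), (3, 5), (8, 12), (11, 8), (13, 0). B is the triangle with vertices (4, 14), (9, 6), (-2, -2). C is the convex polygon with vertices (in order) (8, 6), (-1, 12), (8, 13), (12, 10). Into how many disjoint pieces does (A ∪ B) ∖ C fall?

(A ∪ B) ∖ C splits into 2 disjoint pieces (area 94.0703, area 1.0179).

2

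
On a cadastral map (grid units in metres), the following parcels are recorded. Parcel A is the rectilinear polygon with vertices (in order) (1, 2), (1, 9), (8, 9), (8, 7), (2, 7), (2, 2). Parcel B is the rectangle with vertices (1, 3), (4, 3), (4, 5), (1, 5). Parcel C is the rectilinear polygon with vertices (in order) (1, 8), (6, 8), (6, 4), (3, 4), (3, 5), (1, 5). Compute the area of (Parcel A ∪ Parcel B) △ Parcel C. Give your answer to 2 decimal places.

|Parcel A ∪ Parcel B| = 23.
|(Parcel A ∪ Parcel B) ∩ Parcel C| = 8.
|(Parcel A ∪ Parcel B) △ Parcel C| = 23 + 18 − 16 = 25.00.

25.00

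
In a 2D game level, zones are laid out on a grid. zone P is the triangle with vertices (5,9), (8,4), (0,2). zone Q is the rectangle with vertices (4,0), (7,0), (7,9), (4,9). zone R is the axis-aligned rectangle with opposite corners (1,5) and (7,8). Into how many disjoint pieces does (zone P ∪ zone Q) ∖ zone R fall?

(zone P ∪ zone Q) ∖ zone R splits into 2 disjoint pieces (area 22.744, area 3).

2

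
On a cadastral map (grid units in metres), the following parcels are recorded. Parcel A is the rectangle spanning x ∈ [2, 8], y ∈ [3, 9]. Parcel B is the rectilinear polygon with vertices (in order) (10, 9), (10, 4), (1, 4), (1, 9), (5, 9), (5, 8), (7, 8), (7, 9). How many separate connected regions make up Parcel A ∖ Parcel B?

2

Parcel A ∖ Parcel B splits into 2 disjoint pieces (area 6, area 2).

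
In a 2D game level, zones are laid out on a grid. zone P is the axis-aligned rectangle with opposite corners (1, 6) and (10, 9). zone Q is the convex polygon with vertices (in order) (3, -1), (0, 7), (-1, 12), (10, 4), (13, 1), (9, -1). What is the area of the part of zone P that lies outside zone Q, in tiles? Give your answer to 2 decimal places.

|zone P| = 27, |zone P∩zone Q| = 12.5625.
|zone P ∖ zone Q| = |zone P| − |zone P∩zone Q| = 27 − 12.5625 = 14.44.

14.44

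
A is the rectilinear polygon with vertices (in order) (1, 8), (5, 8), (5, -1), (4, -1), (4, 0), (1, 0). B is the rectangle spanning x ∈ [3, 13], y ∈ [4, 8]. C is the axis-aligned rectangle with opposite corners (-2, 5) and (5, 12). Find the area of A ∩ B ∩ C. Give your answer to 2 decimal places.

6.00

The intersection is the polygon with vertices (5,5), (3,5), (3,8), (5,8).
By the shoelace formula its area is 6.00.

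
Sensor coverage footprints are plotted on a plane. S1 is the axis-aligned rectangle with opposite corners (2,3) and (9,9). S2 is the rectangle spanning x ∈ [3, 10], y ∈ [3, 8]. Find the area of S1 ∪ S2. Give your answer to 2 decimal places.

By inclusion–exclusion:
Individual areas: |S1| = 42, |S2| = 35.
|S1∩S2|: x∈[3,9], y∈[3,8] → 6·5 = 30.
|S1 ∪ S2| = 77 − 30 = 47.00.

47.00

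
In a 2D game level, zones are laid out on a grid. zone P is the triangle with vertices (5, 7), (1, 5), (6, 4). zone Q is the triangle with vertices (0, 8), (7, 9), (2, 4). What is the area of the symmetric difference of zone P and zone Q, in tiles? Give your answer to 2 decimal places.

|zone P| = 7, |zone Q| = 15, |zone P∩zone Q| = 2.2556.
|zone P △ zone Q| = |zone P| + |zone Q| − 2·|zone P∩zone Q| = 7 + 15 − 4.5111 = 17.49.

17.49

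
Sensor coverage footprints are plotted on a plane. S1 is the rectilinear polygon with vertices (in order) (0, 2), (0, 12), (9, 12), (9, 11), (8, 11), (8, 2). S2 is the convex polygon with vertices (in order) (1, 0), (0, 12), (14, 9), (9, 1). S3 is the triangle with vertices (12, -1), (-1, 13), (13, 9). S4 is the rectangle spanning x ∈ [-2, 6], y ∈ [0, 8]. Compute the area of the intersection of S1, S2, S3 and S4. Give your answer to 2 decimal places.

The intersection is the polygon with vertices (3.643,8), (6,8), (6,5.462).
By the shoelace formula its area is 2.99.

2.99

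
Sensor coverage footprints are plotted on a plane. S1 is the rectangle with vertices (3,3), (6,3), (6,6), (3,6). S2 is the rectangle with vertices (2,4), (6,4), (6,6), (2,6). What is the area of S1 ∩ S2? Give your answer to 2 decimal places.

|S1∩S2|: x∈[3,6], y∈[4,6] → 3·2 = 6.

6.00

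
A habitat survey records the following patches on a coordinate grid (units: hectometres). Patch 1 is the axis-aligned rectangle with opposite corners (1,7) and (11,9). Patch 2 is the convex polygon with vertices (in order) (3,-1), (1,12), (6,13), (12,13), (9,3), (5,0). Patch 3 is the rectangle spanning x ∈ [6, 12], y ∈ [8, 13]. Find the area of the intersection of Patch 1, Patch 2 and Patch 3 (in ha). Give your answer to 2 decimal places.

4.65

The intersection is the polygon with vertices (10.5,8), (6,8), (6,9), (10.8,9).
By the shoelace formula its area is 4.65.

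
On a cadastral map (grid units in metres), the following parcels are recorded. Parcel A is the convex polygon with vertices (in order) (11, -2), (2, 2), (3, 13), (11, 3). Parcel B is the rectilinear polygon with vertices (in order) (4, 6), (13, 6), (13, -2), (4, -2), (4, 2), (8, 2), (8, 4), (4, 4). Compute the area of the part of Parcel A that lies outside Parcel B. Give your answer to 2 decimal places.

37.99

|Parcel A| = 71.5, |Parcel A∩Parcel B| = 33.5111.
|Parcel A ∖ Parcel B| = |Parcel A| − |Parcel A∩Parcel B| = 71.5 − 33.5111 = 37.99.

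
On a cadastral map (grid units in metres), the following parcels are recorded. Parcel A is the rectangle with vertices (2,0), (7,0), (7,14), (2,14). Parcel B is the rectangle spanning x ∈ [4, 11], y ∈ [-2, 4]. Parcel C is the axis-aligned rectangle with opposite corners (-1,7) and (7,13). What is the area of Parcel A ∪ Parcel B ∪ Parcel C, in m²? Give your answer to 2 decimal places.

By inclusion–exclusion:
Individual areas: |Parcel A| = 70, |Parcel B| = 42, |Parcel C| = 48.
|Parcel A∩Parcel B|: x∈[4,7], y∈[0,4] → 3·4 = 12.
|Parcel A∩Parcel C|: x∈[2,7], y∈[7,13] → 5·6 = 30.
|Parcel B∩Parcel C| = 0 (no overlap).
|Parcel A∩Parcel B∩Parcel C| = 0.
|Parcel A ∪ Parcel B ∪ Parcel C| = 160 − 42 + 0 = 118.00.

118.00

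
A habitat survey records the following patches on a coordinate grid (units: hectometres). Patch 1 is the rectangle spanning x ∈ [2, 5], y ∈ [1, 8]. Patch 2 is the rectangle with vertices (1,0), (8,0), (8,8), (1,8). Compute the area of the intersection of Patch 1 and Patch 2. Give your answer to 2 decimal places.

|Patch 1∩Patch 2|: x∈[2,5], y∈[1,8] → 3·7 = 21.

21.00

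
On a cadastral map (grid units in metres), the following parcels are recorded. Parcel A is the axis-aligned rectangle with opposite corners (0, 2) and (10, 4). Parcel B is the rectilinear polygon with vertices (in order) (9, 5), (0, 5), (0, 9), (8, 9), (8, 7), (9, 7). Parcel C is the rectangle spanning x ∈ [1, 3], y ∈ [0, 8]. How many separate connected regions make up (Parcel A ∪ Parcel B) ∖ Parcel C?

(Parcel A ∪ Parcel B) ∖ Parcel C splits into 3 disjoint pieces (area 14, area 2, area 28).

3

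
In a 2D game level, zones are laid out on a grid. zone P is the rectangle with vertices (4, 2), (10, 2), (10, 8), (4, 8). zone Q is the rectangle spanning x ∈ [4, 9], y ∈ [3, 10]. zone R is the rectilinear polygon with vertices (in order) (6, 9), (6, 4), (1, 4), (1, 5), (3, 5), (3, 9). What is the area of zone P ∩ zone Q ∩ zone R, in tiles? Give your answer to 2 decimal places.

The intersection is the polygon with vertices (4,8), (6,8), (6,4), (4,4).
By the shoelace formula its area is 8.00.

8.00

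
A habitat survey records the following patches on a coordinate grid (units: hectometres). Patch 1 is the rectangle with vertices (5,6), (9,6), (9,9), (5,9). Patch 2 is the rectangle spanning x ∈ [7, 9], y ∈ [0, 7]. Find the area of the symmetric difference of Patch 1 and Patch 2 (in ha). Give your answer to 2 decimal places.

|Patch 1∩Patch 2|: x∈[7,9], y∈[6,7] → 2·1 = 2.
|Patch 1 △ Patch 2| = |Patch 1| + |Patch 2| − 2·|Patch 1∩Patch 2| = 12 + 14 − 4 = 22.00.

22.00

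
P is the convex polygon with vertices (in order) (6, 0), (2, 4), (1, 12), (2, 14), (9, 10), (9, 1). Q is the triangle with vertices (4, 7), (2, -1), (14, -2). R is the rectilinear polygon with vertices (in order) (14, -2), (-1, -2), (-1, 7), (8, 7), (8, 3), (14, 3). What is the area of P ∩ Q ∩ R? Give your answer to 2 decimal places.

The intersection is the polygon with vertices (4,7), (8,3.4), (8,3), (8.444,3), (9,2.5), (9,1), (6,0), (3,3).
By the shoelace formula its area is 22.66.

22.66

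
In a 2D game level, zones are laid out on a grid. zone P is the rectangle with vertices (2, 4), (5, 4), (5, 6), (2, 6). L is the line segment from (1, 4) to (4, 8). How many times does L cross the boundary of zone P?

The segment meets the boundary at (2.5,6), (2,5.333).

2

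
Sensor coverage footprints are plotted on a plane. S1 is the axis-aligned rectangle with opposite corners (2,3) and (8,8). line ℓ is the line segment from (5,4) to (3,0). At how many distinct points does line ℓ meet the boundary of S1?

The segment meets the boundary at (4.5,3).

1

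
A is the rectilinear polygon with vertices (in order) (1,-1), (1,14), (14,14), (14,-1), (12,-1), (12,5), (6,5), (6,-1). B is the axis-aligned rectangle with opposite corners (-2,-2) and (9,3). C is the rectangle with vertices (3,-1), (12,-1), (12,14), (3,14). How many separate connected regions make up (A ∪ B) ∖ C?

2

(A ∪ B) ∖ C splits into 2 disjoint pieces (area 53, area 30).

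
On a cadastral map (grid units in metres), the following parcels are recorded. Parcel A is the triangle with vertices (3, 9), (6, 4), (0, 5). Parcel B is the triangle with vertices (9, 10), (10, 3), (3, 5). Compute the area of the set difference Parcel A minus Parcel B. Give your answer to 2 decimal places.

|Parcel A| = 13.5, |Parcel A∩Parcel B| = 2.5931.
|Parcel A ∖ Parcel B| = |Parcel A| − |Parcel A∩Parcel B| = 13.5 − 2.5931 = 10.91.

10.91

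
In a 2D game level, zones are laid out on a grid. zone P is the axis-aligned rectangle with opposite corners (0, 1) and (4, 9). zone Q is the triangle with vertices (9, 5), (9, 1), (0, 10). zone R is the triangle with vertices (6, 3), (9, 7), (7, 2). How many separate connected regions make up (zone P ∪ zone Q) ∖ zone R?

2

(zone P ∪ zone Q) ∖ zone R splits into 2 disjoint pieces (area 40.189, area 4.4883).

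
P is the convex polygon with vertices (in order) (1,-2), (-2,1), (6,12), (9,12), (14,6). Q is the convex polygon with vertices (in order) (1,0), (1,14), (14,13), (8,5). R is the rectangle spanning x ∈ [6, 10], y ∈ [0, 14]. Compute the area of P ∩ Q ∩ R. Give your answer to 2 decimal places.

The intersection is the polygon with vertices (9,12), (10,10.8), (10,7.667), (8,5), (6,3.571), (6,12).
By the shoelace formula its area is 26.16.

26.16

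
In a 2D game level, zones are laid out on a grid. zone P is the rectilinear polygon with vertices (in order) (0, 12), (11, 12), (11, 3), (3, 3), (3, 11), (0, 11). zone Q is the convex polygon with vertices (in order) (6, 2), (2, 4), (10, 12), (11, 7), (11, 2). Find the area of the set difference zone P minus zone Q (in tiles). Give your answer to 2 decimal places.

30.25

|zone P| = 75, |zone P∩zone Q| = 44.75.
|zone P ∖ zone Q| = |zone P| − |zone P∩zone Q| = 75 − 44.75 = 30.25.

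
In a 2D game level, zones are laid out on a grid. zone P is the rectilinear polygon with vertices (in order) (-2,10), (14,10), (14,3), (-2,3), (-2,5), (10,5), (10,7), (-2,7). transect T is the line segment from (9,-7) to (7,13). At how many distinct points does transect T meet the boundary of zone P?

The segment meets the boundary at (7.3,10), (7.6,7), (7.8,5), (8,3).

4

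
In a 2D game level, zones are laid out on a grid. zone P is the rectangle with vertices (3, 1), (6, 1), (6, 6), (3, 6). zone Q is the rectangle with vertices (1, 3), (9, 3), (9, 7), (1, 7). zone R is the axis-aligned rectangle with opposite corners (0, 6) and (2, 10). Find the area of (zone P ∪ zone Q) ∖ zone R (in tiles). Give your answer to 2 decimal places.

37.00

|zone P ∪ zone Q| = 38.
|(zone P ∪ zone Q) ∩ zone R| = 1.
|(zone P ∪ zone Q) ∖ zone R| = 38 − 1 = 37.00.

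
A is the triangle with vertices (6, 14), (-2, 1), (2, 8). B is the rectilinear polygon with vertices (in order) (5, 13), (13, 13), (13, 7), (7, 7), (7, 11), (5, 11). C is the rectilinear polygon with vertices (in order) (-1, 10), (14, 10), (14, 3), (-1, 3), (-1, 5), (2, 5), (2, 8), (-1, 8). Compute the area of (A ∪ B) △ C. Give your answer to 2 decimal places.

100.26

|A ∪ B| = 41.9631.
|(A ∪ B) ∩ C| = 18.8535.
|(A ∪ B) △ C| = 41.9631 + 96 − 37.707 = 100.26.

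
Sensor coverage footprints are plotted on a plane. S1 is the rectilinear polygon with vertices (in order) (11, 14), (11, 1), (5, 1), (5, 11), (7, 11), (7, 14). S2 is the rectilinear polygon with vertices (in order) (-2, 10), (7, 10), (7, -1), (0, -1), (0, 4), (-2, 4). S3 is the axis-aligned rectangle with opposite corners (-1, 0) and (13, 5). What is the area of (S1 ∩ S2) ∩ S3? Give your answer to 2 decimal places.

The region (S1 ∩ S2) ∩ S3 is the polygon with vertices (5,5), (7,5), (7,1), (5,1).
By the shoelace formula its area is 8.00.

8.00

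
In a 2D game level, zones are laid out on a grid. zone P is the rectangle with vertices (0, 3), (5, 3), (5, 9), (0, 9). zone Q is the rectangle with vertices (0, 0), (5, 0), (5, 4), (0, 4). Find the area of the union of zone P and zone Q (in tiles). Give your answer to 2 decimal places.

By inclusion–exclusion:
Individual areas: |zone P| = 30, |zone Q| = 20.
|zone P∩zone Q|: x∈[0,5], y∈[3,4] → 5·1 = 5.
|zone P ∪ zone Q| = 50 − 5 = 45.00.

45.00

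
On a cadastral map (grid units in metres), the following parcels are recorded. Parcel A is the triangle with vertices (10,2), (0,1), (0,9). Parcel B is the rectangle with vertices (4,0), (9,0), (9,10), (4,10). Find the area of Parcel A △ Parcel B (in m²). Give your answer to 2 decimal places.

62.00

|Parcel A| = 40, |Parcel B| = 50, |Parcel A∩Parcel B| = 14.
|Parcel A △ Parcel B| = |Parcel A| + |Parcel B| − 2·|Parcel A∩Parcel B| = 40 + 50 − 28 = 62.00.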